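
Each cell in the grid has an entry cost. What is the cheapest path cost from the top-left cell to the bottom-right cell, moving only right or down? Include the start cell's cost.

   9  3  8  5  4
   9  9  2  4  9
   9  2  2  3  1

Path (0,0)→(0,1)→(0,2)→(1,2)→(2,2)→(2,3)→(2,4): 9 + 3 + 8 + 2 + 2 + 3 + 1 = 28.
(Top row then right column would cost 39.)

28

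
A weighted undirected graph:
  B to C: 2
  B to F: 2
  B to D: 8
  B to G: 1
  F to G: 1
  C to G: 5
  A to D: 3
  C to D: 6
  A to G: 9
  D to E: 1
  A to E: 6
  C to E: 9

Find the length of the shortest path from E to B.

A few of the E→B routes:
E -> C -> B: 9 + 2 = 11
E -> D -> C -> B: 1 + 6 + 2 = 9
E -> D -> B: 1 + 8 = 9
The minimum is 9.

9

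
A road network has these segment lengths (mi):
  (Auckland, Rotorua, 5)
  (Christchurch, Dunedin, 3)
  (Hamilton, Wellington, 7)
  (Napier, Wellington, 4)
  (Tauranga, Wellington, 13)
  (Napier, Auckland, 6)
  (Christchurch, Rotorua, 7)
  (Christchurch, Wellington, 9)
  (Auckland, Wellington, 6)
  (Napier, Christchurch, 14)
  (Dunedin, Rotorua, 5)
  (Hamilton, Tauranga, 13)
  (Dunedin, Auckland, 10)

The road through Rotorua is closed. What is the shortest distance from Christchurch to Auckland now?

Paths from Christchurch to Auckland avoiding Rotorua:
Christchurch-Napier-Auckland: 14 + 6 = 20
Christchurch-Wellington-Auckland: 9 + 6 = 15
Christchurch-Wellington-Napier-Auckland: 9 + 4 + 6 = 19
Christchurch-Dunedin-Auckland: 3 + 10 = 13
Christchurch-Napier-Wellington-Auckland: 14 + 4 + 6 = 24
Best route has total 13 mi.

13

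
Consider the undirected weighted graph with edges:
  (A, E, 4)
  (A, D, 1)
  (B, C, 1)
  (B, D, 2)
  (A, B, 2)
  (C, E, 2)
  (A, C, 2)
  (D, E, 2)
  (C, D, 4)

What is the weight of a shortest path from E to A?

Checking several routes:
E → A: 4
E → C → A: 2 + 2 = 4
E → C → B → A: 2 + 1 + 2 = 5
E → D → A: 2 + 1 = 3
Shortest: 3.

3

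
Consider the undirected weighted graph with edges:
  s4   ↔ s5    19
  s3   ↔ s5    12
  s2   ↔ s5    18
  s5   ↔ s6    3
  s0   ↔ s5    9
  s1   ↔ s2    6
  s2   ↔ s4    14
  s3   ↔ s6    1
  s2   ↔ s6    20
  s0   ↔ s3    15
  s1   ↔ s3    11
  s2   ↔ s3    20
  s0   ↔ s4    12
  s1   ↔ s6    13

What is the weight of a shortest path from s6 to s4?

22

A few of the s6→s4 routes:
s6 -> s5 -> s0 -> s4: 3 + 9 + 12 = 24
s6 -> s3 -> s5 -> s4: 1 + 12 + 19 = 32
s6 -> s3 -> s0 -> s4: 1 + 15 + 12 = 28
s6 -> s5 -> s4: 3 + 19 = 22
The minimum is 22.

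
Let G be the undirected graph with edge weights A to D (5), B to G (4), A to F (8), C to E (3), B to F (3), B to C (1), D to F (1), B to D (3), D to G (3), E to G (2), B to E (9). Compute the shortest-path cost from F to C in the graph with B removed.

9

Candidate routes:
F → D → G → E → C: 1 + 3 + 2 + 3 = 9
F → A → D → G → E → C: 8 + 5 + 3 + 2 + 3 = 21
Shortest: 9.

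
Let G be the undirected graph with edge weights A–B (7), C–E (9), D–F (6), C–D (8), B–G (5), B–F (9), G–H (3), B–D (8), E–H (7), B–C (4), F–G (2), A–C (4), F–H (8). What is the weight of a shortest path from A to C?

4

Comparing a few candidate routes:
A → C: 4
A → B → D → C: 7 + 8 + 8 = 23
A → B → G → H → E → C: 7 + 5 + 3 + 7 + 9 = 31
A → B → F → D → C: 7 + 9 + 6 + 8 = 30
A → B → C: 7 + 4 = 11
A → B → G → F → D → C: 7 + 5 + 2 + 6 + 8 = 28
Best route has total 4.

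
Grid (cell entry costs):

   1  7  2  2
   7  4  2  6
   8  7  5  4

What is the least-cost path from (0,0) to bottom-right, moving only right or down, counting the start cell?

Best path: (0,0) (0,1) (0,2) (1,2) (2,2) (2,3)
Cost: 1 + 7 + 2 + 2 + 5 + 4 = 21
(Top row then right column would cost 22.)

21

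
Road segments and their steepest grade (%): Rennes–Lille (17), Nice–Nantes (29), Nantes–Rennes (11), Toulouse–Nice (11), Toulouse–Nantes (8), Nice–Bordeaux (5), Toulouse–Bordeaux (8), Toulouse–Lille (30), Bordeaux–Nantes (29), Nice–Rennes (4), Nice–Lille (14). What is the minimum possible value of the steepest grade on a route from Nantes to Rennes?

8

Checking several routes:
Nantes-Toulouse-Bordeaux-Nice-Rennes: max(8, 8, 5, 4) = 8
Nantes-Toulouse-Nice-Rennes: max(8, 11, 4) = 11
Nantes-Rennes: max(11) = 11
The minimum achievable maximum is 8%.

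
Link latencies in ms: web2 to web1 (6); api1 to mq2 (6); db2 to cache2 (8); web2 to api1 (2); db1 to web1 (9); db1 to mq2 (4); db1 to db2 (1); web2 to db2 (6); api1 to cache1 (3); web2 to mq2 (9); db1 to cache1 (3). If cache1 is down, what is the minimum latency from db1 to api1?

Some routes from db1 to api1 avoiding cache1:
db1 - mq2 - web2 - api1: 4 + 9 + 2 = 15
db1 - mq2 - api1: 4 + 6 = 10
db1 - web1 - web2 - api1: 9 + 6 + 2 = 17
db1 - db2 - web2 - mq2 - api1: 1 + 6 + 9 + 6 = 22
db1 - db2 - web2 - api1: 1 + 6 + 2 = 9
Shortest: 9 ms.

9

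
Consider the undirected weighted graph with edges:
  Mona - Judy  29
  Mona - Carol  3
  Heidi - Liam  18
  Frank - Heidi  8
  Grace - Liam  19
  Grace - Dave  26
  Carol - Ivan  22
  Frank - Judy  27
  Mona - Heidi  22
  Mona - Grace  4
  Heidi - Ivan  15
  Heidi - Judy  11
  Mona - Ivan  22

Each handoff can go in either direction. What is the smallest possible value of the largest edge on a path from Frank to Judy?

Checking several routes:
Frank→Judy: max(27) = 27
Frank→Heidi→Judy: max(8, 11) = 11
Frank→Heidi→Liam→Grace→Mona→Judy: max(8, 18, 19, 4, 29) = 29
The minimum achievable maximum is 11.

11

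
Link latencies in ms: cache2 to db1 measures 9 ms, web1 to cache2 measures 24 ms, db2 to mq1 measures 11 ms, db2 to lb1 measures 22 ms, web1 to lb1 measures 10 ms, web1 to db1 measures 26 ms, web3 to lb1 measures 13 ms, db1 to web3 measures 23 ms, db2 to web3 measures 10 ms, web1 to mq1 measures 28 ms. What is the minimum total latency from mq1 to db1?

Checking several routes:
mq1 → web1 → db1: 28 + 26 = 54
mq1 → db2 → web3 → db1: 11 + 10 + 23 = 44
mq1 → db2 → lb1 → web3 → db1: 11 + 22 + 13 + 23 = 69
mq1 → db2 → lb1 → web1 → db1: 11 + 22 + 10 + 26 = 69
mq1 → web1 → cache2 → db1: 28 + 24 + 9 = 61
The minimum is 44 ms.

44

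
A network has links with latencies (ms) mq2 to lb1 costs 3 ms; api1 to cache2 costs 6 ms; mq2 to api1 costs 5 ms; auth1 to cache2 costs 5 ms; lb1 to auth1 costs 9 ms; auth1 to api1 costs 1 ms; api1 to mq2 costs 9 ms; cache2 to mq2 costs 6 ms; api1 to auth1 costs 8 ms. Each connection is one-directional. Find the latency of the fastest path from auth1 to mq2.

Routes from auth1 to mq2:
auth1 -> cache2 -> mq2: 5 + 6 = 11
auth1 -> api1 -> mq2: 1 + 9 = 10
auth1 -> api1 -> cache2 -> mq2: 1 + 6 + 6 = 13
Best route has total 10 ms.

10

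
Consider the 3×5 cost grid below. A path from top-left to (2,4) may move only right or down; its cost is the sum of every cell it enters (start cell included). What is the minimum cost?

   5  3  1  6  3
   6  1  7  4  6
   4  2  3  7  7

Take [0,0] -> [0,1] -> [1,1] -> [2,1] -> [2,2] -> [2,3] -> [2,4] for a total of 5 + 3 + 1 + 2 + 3 + 7 + 7 = 28.

28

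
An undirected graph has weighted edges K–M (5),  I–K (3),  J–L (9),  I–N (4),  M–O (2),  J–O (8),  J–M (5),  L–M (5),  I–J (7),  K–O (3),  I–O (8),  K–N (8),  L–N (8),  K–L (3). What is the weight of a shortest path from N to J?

11

Comparing a few candidate routes:
N-I-K-O-M-J: 4 + 3 + 3 + 2 + 5 = 17
N-I-K-M-J: 4 + 3 + 5 + 5 = 17
N-L-J: 8 + 9 = 17
N-L-M-J: 8 + 5 + 5 = 18
N-I-J: 4 + 7 = 11
Shortest: 11.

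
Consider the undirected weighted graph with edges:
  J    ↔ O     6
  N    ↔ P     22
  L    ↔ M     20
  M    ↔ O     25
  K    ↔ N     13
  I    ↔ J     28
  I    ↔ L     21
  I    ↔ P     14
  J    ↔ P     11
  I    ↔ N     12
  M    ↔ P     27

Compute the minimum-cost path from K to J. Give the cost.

46

Some routes from K to J:
K→N→I→J: 13 + 12 + 28 = 53
K→N→P→J: 13 + 22 + 11 = 46
K→N→I→P→J: 13 + 12 + 14 + 11 = 50
Shortest: 46.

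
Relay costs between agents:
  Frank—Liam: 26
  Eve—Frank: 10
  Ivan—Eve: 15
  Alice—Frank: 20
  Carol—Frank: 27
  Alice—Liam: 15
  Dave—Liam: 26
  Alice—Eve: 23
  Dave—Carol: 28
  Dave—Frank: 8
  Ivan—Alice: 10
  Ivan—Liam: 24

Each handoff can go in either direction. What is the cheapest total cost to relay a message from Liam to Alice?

15

Comparing a few candidate routes:
Liam -> Ivan -> Alice: 24 + 10 = 34
Liam -> Alice: 15
Liam -> Frank -> Alice: 26 + 20 = 46
Liam -> Dave -> Frank -> Alice: 26 + 8 + 20 = 54
Shortest: 15.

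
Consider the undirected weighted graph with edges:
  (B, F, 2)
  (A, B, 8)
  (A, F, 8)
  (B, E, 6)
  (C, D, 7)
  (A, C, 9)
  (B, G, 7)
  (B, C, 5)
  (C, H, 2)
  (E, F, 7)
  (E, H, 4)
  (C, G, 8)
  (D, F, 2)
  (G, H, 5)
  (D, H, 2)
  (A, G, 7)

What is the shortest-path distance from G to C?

Comparing a few candidate routes:
G -> C: 8
G -> B -> C: 7 + 5 = 12
G -> H -> C: 5 + 2 = 7
Shortest: 7.

7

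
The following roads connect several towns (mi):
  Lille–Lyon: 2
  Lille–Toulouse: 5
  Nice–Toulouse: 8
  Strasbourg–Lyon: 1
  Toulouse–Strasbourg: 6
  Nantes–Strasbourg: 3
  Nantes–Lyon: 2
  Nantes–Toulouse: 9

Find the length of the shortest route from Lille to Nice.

13

Checking several routes:
Lille -> Lyon -> Nantes -> Toulouse -> Nice: 2 + 2 + 9 + 8 = 21
Lille -> Lyon -> Nantes -> Strasbourg -> Toulouse -> Nice: 2 + 2 + 3 + 6 + 8 = 21
Lille -> Toulouse -> Nice: 5 + 8 = 13
Lille -> Lyon -> Strasbourg -> Toulouse -> Nice: 2 + 1 + 6 + 8 = 17
The minimum is 13 mi.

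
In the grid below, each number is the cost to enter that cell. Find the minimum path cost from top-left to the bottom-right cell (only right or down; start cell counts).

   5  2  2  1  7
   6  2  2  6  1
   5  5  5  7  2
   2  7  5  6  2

21

One optimal route is [0,0] -> [0,1] -> [0,2] -> [0,3] -> [1,3] -> [1,4] -> [2,4] -> [3,4].
Its cost is 5 + 2 + 2 + 1 + 6 + 1 + 2 + 2 = 21.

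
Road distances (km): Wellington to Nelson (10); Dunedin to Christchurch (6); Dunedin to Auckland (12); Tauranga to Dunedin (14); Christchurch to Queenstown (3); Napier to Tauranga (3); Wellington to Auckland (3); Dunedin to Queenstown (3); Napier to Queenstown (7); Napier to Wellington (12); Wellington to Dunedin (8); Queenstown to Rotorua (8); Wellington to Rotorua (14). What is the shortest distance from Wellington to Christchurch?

A few of the Wellington→Christchurch routes:
Wellington -> Dunedin -> Queenstown -> Christchurch: 8 + 3 + 3 = 14
Wellington -> Dunedin -> Christchurch: 8 + 6 = 14
Wellington -> Auckland -> Dunedin -> Christchurch: 3 + 12 + 6 = 21
Wellington -> Auckland -> Dunedin -> Queenstown -> Christchurch: 3 + 12 + 3 + 3 = 21
The minimum is 14 km.

14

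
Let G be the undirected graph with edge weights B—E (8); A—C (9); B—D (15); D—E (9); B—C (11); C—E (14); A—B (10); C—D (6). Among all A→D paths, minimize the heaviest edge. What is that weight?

9

Checking several routes:
A→C→D: max(9, 6) = 9
A→B→E→D: max(10, 8, 9) = 10
A→B→C→D: max(10, 11, 6) = 11
A→B→E→C→D: max(10, 8, 14, 6) = 14
A→C→B→E→D: max(9, 11, 8, 9) = 11
The minimum achievable maximum is 9.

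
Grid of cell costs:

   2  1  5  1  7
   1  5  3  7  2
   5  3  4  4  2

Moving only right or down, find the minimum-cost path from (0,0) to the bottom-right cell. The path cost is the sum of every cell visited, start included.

Path (0,0) -> (0,1) -> (0,2) -> (0,3) -> (0,4) -> (1,4) -> (2,4): 2 + 1 + 5 + 1 + 7 + 2 + 2 = 20.

20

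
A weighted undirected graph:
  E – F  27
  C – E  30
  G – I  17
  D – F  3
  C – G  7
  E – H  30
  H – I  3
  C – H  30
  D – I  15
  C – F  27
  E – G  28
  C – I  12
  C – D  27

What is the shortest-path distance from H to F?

Comparing a few candidate routes:
H - E - F: 30 + 27 = 57
H - I - G - C - F: 3 + 17 + 7 + 27 = 54
H - I - C - D - F: 3 + 12 + 27 + 3 = 45
H - I - C - F: 3 + 12 + 27 = 42
H - I - D - F: 3 + 15 + 3 = 21
Shortest: 21.

21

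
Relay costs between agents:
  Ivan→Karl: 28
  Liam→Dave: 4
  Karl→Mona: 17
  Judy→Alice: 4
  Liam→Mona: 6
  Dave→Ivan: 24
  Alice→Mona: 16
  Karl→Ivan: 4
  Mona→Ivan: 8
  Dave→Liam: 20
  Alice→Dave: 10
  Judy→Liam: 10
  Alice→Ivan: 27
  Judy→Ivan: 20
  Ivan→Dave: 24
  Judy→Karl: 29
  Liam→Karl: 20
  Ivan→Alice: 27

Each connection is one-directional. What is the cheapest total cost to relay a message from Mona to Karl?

Routes from Mona to Karl:
Mona - Ivan - Dave - Liam - Karl: 8 + 24 + 20 + 20 = 72
Mona - Ivan - Alice - Dave - Liam - Karl: 8 + 27 + 10 + 20 + 20 = 85
Mona - Ivan - Karl: 8 + 28 = 36
Best route has total 36.

36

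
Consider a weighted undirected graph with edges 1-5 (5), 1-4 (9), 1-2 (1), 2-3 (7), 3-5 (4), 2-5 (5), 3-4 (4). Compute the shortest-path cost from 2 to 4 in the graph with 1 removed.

11

Paths from 2 to 4 avoiding 1:
2-5-3-4: 5 + 4 + 4 = 13
2-3-4: 7 + 4 = 11
Shortest: 11.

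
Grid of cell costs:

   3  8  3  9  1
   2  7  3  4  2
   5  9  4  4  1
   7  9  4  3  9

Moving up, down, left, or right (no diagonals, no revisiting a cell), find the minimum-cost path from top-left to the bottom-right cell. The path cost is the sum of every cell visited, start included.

31

Cheapest: (0,0) → (1,0) → (1,1) → (1,2) → (1,3) → (1,4) → (2,4) → (3,4)
  3 + 2 + 7 + 3 + 4 + 2 + 1 + 9 = 31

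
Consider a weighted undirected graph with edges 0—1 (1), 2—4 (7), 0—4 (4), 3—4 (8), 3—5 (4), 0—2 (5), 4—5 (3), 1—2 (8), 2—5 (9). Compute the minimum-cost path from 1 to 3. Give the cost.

12

Checking several routes:
1→2→5→3: 8 + 9 + 4 = 21
1→0→2→4→5→3: 1 + 5 + 7 + 3 + 4 = 20
1→0→4→3: 1 + 4 + 8 = 13
1→0→2→5→3: 1 + 5 + 9 + 4 = 19
1→0→4→5→3: 1 + 4 + 3 + 4 = 12
Shortest: 12.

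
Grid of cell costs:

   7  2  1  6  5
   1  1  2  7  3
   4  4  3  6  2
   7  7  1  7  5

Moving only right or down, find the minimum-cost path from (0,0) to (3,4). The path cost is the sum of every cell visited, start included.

Path r0c0 → r1c0 → r1c1 → r1c2 → r2c2 → r2c3 → r2c4 → r3c4: 7 + 1 + 1 + 2 + 3 + 6 + 2 + 5 = 27.

27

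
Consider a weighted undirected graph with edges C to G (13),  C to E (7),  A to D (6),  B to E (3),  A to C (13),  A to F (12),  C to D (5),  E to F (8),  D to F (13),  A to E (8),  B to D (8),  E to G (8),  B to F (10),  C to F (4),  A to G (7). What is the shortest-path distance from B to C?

10

Some routes from B to C:
B→D→C: 8 + 5 = 13
B→E→C: 3 + 7 = 10
B→F→C: 10 + 4 = 14
Shortest: 10.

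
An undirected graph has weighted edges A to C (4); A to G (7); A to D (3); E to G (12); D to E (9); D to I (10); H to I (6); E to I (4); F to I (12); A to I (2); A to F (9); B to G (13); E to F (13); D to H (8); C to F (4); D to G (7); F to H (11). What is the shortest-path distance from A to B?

20

A few of the A→B routes:
A -> I -> H -> D -> G -> B: 2 + 6 + 8 + 7 + 13 = 36
A -> I -> E -> G -> B: 2 + 4 + 12 + 13 = 31
A -> I -> D -> G -> B: 2 + 10 + 7 + 13 = 32
A -> I -> E -> D -> G -> B: 2 + 4 + 9 + 7 + 13 = 35
A -> G -> B: 7 + 13 = 20
A -> D -> G -> B: 3 + 7 + 13 = 23
Shortest: 20.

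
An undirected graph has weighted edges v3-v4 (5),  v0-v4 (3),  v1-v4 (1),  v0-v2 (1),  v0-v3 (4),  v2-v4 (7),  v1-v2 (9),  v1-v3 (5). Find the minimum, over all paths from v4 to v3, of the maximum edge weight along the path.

4

Comparing a few candidate routes:
v4 → v3: max(5) = 5
v4 → v2 → v0 → v3: max(7, 1, 4) = 7
v4 → v0 → v3: max(3, 4) = 4
v4 → v1 → v3: max(1, 5) = 5
Smallest bottleneck: 4.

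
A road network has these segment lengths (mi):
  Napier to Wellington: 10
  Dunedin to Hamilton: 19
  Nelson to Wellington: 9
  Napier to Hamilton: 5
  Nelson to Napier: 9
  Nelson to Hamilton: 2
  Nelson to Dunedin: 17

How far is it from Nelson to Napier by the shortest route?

Candidate routes:
Nelson -> Wellington -> Napier: 9 + 10 = 19
Nelson -> Napier: 9
Nelson -> Hamilton -> Napier: 2 + 5 = 7
Nelson -> Dunedin -> Hamilton -> Napier: 17 + 19 + 5 = 41
The minimum is 7 mi.

7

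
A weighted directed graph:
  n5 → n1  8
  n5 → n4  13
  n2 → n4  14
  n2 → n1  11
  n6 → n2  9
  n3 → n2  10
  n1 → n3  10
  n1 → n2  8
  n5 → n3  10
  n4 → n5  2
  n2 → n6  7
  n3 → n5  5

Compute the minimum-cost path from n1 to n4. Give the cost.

Routes from n1 to n4:
n1 - n2 - n4: 8 + 14 = 22
n1 - n3 - n5 - n4: 10 + 5 + 13 = 28
n1 - n3 - n2 - n4: 10 + 10 + 14 = 34
Shortest: 22.

22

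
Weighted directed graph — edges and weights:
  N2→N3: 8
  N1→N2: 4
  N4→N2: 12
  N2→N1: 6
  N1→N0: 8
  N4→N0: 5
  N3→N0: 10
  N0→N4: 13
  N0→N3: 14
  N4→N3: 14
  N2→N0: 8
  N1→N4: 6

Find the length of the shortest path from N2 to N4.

Candidate routes:
N2 -> N0 -> N4: 8 + 13 = 21
N2 -> N1 -> N4: 6 + 6 = 12
N2 -> N3 -> N0 -> N4: 8 + 10 + 13 = 31
N2 -> N1 -> N0 -> N4: 6 + 8 + 13 = 27
Best route has total 12.

12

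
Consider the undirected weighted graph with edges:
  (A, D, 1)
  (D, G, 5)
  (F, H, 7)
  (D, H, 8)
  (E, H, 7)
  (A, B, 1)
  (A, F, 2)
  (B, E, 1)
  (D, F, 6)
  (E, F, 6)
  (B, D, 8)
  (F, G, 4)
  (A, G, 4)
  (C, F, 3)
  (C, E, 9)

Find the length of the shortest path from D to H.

8

Checking several routes:
D -> A -> F -> H: 1 + 2 + 7 = 10
D -> H: 8
D -> A -> B -> E -> H: 1 + 1 + 1 + 7 = 10
The minimum is 8.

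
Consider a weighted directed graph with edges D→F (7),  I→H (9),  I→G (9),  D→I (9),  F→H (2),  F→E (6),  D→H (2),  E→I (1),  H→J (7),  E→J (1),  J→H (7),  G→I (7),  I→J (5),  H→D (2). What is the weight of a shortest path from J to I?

Candidate routes:
J - H - D - I: 7 + 2 + 9 = 18
J - H - D - F - E - I: 7 + 2 + 7 + 6 + 1 = 23
Shortest: 18.

18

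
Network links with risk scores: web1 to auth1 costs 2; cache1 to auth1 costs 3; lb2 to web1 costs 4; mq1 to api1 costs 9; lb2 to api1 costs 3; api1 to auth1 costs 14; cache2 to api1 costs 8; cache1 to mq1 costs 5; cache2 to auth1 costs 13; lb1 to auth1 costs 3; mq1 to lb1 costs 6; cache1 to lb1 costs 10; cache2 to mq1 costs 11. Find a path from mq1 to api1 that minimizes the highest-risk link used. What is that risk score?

Checking several routes:
mq1 - lb1 - auth1 - web1 - lb2 - api1: max(6, 3, 2, 4, 3) = 6
mq1 - api1: max(9) = 9
mq1 - cache1 - auth1 - web1 - lb2 - api1: max(5, 3, 2, 4, 3) = 5
Smallest bottleneck: 5.

5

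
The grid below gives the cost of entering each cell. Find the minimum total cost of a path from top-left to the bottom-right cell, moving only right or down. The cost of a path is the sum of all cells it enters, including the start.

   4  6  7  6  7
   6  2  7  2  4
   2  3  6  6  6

Take (0,0)→(0,1)→(1,1)→(1,2)→(1,3)→(1,4)→(2,4) for a total of 4 + 6 + 2 + 7 + 2 + 4 + 6 = 31.

31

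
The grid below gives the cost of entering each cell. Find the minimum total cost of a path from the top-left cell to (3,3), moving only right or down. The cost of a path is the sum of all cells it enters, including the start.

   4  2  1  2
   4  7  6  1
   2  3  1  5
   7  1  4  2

Best path: [0,0] [0,1] [0,2] [0,3] [1,3] [2,3] [3,3]
Cost: 4 + 2 + 1 + 2 + 1 + 5 + 2 = 17

17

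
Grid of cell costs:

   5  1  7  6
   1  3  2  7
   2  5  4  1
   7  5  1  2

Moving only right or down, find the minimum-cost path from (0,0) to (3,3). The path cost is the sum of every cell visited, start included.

Cheapest: [0,0] → [0,1] → [1,1] → [1,2] → [2,2] → [2,3] → [3,3]
  5 + 1 + 3 + 2 + 4 + 1 + 2 = 18

18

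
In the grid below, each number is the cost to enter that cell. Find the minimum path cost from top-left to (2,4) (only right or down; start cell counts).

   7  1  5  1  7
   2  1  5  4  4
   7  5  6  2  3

Best path: [0,0] -> [0,1] -> [0,2] -> [0,3] -> [1,3] -> [2,3] -> [2,4]
Cost: 7 + 1 + 5 + 1 + 4 + 2 + 3 = 23

23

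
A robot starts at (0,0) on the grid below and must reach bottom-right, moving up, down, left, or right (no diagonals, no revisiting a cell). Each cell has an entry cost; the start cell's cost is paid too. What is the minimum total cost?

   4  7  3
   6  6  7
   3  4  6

23

Take [0,0] → [1,0] → [2,0] → [2,1] → [2,2] for a total of 4 + 6 + 3 + 4 + 6 = 23.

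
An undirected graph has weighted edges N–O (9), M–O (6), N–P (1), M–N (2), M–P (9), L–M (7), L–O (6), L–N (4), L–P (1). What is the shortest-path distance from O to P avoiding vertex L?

9

Candidate routes:
O - M - N - P: 6 + 2 + 1 = 9
O - N - P: 9 + 1 = 10
O - N - M - P: 9 + 2 + 9 = 20
O - M - P: 6 + 9 = 15
Shortest: 9.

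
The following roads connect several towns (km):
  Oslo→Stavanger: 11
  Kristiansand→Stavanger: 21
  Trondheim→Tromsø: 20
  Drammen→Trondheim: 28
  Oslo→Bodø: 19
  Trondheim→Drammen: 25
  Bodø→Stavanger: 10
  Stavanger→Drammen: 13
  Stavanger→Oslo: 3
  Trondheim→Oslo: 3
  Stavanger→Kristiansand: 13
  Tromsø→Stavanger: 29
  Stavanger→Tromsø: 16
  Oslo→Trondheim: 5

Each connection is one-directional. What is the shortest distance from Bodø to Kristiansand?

Candidate routes:
Bodø → Stavanger → Kristiansand: 10 + 13 = 23
The minimum is 23 km.

23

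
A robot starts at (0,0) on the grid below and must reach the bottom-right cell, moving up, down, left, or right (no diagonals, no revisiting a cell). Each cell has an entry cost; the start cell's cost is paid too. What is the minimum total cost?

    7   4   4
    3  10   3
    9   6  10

Cheapest: r0c0 -> r0c1 -> r0c2 -> r1c2 -> r2c2
  7 + 4 + 4 + 3 + 10 = 28

28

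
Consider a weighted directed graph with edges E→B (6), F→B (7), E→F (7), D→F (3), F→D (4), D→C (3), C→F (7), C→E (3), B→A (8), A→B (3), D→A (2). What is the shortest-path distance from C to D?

11

Paths from C to D:
C → E → F → D: 3 + 7 + 4 = 14
C → F → D: 7 + 4 = 11
Best route has total 11.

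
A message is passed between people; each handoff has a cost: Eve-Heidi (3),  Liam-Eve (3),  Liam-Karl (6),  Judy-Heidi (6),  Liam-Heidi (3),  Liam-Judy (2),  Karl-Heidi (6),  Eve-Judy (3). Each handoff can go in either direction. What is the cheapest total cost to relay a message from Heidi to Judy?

5

Some routes from Heidi to Judy:
Heidi → Karl → Liam → Judy: 6 + 6 + 2 = 14
Heidi → Liam → Judy: 3 + 2 = 5
Heidi → Eve → Judy: 3 + 3 = 6
Heidi → Liam → Eve → Judy: 3 + 3 + 3 = 9
Heidi → Judy: 6
Heidi → Eve → Liam → Judy: 3 + 3 + 2 = 8
Best route has total 5.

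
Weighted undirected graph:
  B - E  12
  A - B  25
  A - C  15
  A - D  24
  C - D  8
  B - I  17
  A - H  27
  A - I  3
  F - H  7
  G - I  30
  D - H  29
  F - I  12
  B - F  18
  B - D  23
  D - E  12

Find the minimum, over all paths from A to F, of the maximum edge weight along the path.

12

A few of the A→F routes:
A→C→D→E→B→I→F: max(15, 8, 12, 12, 17, 12) = 17
A→I→F: max(3, 12) = 12
A→C→D→E→B→F: max(15, 8, 12, 12, 18) = 18
A→I→B→F: max(3, 17, 18) = 18
The minimum achievable maximum is 12.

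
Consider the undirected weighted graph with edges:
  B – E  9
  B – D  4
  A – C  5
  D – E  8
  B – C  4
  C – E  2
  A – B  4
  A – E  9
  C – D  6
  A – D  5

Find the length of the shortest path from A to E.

7

Some routes from A to E:
A → B → C → E: 4 + 4 + 2 = 10
A → C → E: 5 + 2 = 7
A → E: 9
Best route has total 7.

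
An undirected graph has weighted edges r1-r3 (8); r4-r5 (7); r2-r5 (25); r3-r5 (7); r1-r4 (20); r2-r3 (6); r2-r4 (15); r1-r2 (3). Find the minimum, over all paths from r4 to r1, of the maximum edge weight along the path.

Some routes from r4 to r1:
r4 -> r1: max(20) = 20
r4 -> r2 -> r5 -> r3 -> r1: max(15, 25, 7, 8) = 25
r4 -> r5 -> r3 -> r2 -> r1: max(7, 7, 6, 3) = 7
r4 -> r5 -> r3 -> r1: max(7, 7, 8) = 8
r4 -> r2 -> r1: max(15, 3) = 15
r4 -> r2 -> r3 -> r1: max(15, 6, 8) = 15
Best route has worst link 7.

7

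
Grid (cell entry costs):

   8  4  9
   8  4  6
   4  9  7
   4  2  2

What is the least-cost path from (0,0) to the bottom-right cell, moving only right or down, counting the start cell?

28

Cheapest: r0c0 → r1c0 → r2c0 → r3c0 → r3c1 → r3c2
  8 + 8 + 4 + 4 + 2 + 2 = 28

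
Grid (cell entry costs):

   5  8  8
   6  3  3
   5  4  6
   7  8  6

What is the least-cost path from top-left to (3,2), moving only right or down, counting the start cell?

29

One optimal route is [0,0] -> [1,0] -> [1,1] -> [1,2] -> [2,2] -> [3,2].
Its cost is 5 + 6 + 3 + 3 + 6 + 6 = 29.
For comparison, the top-then-right route costs 36.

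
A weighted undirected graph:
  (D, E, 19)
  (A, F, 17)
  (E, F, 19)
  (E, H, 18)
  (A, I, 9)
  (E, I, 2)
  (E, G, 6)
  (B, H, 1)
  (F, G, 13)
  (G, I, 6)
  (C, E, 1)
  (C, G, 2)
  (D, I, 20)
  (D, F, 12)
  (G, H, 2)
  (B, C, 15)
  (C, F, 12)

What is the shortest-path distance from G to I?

5

Some routes from G to I:
G→C→E→I: 2 + 1 + 2 = 5
G→H→B→C→E→I: 2 + 1 + 15 + 1 + 2 = 21
G→H→E→I: 2 + 18 + 2 = 22
G→F→C→E→I: 13 + 12 + 1 + 2 = 28
G→E→I: 6 + 2 = 8
G→I: 6
Best route has total 5.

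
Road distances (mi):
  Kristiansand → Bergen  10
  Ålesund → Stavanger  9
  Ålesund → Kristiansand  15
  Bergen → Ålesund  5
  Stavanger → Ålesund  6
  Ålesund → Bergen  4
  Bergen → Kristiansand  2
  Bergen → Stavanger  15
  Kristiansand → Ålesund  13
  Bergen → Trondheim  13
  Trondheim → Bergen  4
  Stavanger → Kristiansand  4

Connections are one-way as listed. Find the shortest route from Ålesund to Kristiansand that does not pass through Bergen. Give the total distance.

Routes from Ålesund to Kristiansand avoiding Bergen:
Ålesund - Kristiansand: 15
Ålesund - Stavanger - Kristiansand: 9 + 4 = 13
Shortest: 13 mi.

13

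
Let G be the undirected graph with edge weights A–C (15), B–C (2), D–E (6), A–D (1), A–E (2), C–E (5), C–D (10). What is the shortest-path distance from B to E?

7

Paths from B to E:
B -> C -> A -> E: 2 + 15 + 2 = 19
B -> C -> A -> D -> E: 2 + 15 + 1 + 6 = 24
B -> C -> D -> E: 2 + 10 + 6 = 18
B -> C -> D -> A -> E: 2 + 10 + 1 + 2 = 15
B -> C -> E: 2 + 5 = 7
Shortest: 7.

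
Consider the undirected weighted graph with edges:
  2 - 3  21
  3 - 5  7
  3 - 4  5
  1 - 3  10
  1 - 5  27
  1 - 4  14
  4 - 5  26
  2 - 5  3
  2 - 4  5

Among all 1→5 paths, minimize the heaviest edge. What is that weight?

10

Checking several routes:
1-3-4-2-5: max(10, 5, 5, 3) = 10
1-4-3-5: max(14, 5, 7) = 14
1-3-5: max(10, 7) = 10
Best route has worst link 10.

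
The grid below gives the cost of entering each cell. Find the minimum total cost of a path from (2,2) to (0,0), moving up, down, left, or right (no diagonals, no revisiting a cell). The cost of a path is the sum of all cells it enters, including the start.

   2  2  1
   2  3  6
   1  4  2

Cheapest: (2,2) (2,1) (2,0) (1,0) (0,0)
  2 + 4 + 1 + 2 + 2 = 11

11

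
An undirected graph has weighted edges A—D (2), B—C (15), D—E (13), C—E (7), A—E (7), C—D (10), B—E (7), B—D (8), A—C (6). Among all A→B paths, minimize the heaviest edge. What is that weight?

Comparing a few candidate routes:
A-D-B: max(2, 8) = 8
A-C-D-B: max(6, 10, 8) = 10
A-E-C-D-B: max(7, 7, 10, 8) = 10
A-E-B: max(7, 7) = 7
A-C-E-B: max(6, 7, 7) = 7
A-D-C-E-B: max(2, 10, 7, 7) = 10
Best route has worst link 7.

7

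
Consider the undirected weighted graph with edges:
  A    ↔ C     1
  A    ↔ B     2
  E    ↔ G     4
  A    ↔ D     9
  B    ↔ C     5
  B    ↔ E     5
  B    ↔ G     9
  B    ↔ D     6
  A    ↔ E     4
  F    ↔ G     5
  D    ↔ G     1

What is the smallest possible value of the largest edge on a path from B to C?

Checking several routes:
B→G→E→A→C: max(9, 4, 4, 1) = 9
B→E→A→C: max(5, 4, 1) = 5
B→D→G→E→A→C: max(6, 1, 4, 4, 1) = 6
B→C: max(5) = 5
B→A→C: max(2, 1) = 2
The minimum achievable maximum is 2.

2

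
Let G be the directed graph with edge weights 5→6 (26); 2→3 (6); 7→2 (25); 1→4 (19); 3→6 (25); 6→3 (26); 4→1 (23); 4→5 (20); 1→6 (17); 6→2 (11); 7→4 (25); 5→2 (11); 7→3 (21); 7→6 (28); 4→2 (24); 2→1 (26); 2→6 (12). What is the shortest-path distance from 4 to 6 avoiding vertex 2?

Routes from 4 to 6 avoiding 2:
4 → 1 → 6: 23 + 17 = 40
4 → 5 → 6: 20 + 26 = 46
Best route has total 40.

40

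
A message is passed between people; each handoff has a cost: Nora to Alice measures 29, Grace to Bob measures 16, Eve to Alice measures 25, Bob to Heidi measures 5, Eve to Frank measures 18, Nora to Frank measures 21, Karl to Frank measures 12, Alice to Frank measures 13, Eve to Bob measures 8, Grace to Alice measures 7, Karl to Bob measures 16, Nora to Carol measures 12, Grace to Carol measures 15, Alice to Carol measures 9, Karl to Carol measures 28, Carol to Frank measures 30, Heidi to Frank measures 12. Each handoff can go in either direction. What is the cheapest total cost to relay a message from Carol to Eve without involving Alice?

Checking several routes:
Carol→Frank→Eve: 30 + 18 = 48
Carol→Grace→Bob→Eve: 15 + 16 + 8 = 39
Carol→Karl→Bob→Eve: 28 + 16 + 8 = 52
Carol→Nora→Frank→Eve: 12 + 21 + 18 = 51
Carol→Frank→Heidi→Bob→Eve: 30 + 12 + 5 + 8 = 55
Shortest: 39.

39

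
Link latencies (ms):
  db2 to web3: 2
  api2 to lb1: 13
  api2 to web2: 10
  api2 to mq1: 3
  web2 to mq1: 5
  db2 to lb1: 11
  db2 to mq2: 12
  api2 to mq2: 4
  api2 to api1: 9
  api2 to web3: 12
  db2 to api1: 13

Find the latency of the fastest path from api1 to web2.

A few of the api1→web2 routes:
api1 -> api2 -> web2: 9 + 10 = 19
api1 -> api2 -> mq1 -> web2: 9 + 3 + 5 = 17
api1 -> db2 -> web3 -> api2 -> mq1 -> web2: 13 + 2 + 12 + 3 + 5 = 35
Best route has total 17 ms.

17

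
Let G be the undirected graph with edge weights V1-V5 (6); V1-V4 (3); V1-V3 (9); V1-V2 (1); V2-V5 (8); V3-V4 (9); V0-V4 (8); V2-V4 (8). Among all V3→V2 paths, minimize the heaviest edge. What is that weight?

9

Some routes from V3 to V2:
V3-V1-V2: max(9, 1) = 9
V3-V4-V1-V2: max(9, 3, 1) = 9
V3-V1-V5-V2: max(9, 6, 8) = 9
V3-V4-V2: max(9, 8) = 9
V3-V4-V1-V5-V2: max(9, 3, 6, 8) = 9
Best route has worst link 9.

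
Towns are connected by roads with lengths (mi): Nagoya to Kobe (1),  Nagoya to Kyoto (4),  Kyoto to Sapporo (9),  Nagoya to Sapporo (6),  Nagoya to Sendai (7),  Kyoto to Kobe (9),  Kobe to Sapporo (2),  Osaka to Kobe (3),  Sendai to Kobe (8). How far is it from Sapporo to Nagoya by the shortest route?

3

Comparing a few candidate routes:
Sapporo - Nagoya: 6
Sapporo - Kobe - Kyoto - Nagoya: 2 + 9 + 4 = 15
Sapporo - Kyoto - Kobe - Nagoya: 9 + 9 + 1 = 19
Sapporo - Kobe - Sendai - Nagoya: 2 + 8 + 7 = 17
Sapporo - Kobe - Nagoya: 2 + 1 = 3
Sapporo - Kyoto - Nagoya: 9 + 4 = 13
Best route has total 3 mi.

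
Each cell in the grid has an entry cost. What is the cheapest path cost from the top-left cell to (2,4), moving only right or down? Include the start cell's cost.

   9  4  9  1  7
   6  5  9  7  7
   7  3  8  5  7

Best path: r0c0→r0c1→r1c1→r2c1→r2c2→r2c3→r2c4
Cost: 9 + 4 + 5 + 3 + 8 + 5 + 7 = 41
For comparison, the top-then-right route costs 44.

41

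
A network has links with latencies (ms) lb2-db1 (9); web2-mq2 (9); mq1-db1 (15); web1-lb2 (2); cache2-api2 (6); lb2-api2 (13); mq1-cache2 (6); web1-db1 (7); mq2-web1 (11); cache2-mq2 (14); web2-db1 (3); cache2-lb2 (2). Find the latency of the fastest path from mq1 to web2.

18

Some routes from mq1 to web2:
mq1 → cache2 → lb2 → web1 → mq2 → web2: 6 + 2 + 2 + 11 + 9 = 30
mq1 → db1 → web2: 15 + 3 = 18
mq1 → cache2 → mq2 → web2: 6 + 14 + 9 = 29
mq1 → cache2 → lb2 → db1 → web2: 6 + 2 + 9 + 3 = 20
mq1 → cache2 → api2 → lb2 → web1 → db1 → web2: 6 + 6 + 13 + 2 + 7 + 3 = 37
mq1 → cache2 → lb2 → web1 → db1 → web2: 6 + 2 + 2 + 7 + 3 = 20
The minimum is 18 ms.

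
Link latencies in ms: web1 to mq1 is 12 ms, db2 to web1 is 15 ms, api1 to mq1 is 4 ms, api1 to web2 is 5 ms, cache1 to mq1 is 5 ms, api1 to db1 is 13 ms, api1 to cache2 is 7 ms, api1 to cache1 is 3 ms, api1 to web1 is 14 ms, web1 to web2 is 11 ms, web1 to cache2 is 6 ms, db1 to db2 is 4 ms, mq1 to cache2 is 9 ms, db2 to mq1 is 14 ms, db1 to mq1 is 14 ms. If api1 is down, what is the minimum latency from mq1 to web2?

Routes from mq1 to web2 avoiding api1:
mq1 → web1 → web2: 12 + 11 = 23
mq1 → cache2 → web1 → web2: 9 + 6 + 11 = 26
mq1 → db2 → web1 → web2: 14 + 15 + 11 = 40
mq1 → db1 → db2 → web1 → web2: 14 + 4 + 15 + 11 = 44
Best route has total 23 ms.

23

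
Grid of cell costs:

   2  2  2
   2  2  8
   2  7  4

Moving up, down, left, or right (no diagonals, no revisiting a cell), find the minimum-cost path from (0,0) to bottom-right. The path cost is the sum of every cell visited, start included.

Best path: [0,0] -> [0,1] -> [1,1] -> [2,1] -> [2,2]
Cost: 2 + 2 + 2 + 7 + 4 = 17

17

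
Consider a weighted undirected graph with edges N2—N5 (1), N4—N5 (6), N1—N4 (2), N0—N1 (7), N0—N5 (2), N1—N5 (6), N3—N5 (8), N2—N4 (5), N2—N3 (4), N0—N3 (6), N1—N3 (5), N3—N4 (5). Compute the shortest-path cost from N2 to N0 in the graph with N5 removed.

10

Checking several routes:
N2 -> N4 -> N1 -> N0: 5 + 2 + 7 = 14
N2 -> N4 -> N3 -> N0: 5 + 5 + 6 = 16
N2 -> N3 -> N1 -> N0: 4 + 5 + 7 = 16
N2 -> N3 -> N0: 4 + 6 = 10
Shortest: 10.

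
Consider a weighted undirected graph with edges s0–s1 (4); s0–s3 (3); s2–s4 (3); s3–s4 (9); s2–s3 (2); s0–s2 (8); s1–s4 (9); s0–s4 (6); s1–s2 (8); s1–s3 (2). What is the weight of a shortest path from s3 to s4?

A few of the s3→s4 routes:
s3-s0-s4: 3 + 6 = 9
s3-s1-s4: 2 + 9 = 11
s3-s4: 9
s3-s2-s4: 2 + 3 = 5
Shortest: 5.

5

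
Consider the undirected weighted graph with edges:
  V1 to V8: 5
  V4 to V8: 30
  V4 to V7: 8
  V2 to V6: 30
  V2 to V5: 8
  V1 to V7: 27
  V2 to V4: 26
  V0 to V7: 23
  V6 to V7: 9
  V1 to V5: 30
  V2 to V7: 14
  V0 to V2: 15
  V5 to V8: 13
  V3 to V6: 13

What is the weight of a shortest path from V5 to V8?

Some routes from V5 to V8:
V5 → V2 → V7 → V4 → V8: 8 + 14 + 8 + 30 = 60
V5 → V1 → V8: 30 + 5 = 35
V5 → V8: 13
V5 → V2 → V7 → V1 → V8: 8 + 14 + 27 + 5 = 54
The minimum is 13.

13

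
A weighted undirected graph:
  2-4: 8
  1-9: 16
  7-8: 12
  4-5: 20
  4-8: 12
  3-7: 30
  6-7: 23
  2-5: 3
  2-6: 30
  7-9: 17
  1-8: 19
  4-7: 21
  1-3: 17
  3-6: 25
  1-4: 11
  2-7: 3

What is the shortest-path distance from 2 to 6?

26

Some routes from 2 to 6:
2 - 6: 30
2 - 7 - 6: 3 + 23 = 26
2 - 4 - 7 - 6: 8 + 21 + 23 = 52
Shortest: 26.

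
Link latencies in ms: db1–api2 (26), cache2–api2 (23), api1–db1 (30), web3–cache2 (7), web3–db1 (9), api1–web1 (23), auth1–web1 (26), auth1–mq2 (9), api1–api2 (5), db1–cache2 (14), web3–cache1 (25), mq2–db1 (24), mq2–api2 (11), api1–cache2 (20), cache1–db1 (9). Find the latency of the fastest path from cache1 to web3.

Comparing a few candidate routes:
cache1-db1-web3: 9 + 9 = 18
cache1-web3: 25
cache1-db1-cache2-web3: 9 + 14 + 7 = 30
Shortest: 18 ms.

18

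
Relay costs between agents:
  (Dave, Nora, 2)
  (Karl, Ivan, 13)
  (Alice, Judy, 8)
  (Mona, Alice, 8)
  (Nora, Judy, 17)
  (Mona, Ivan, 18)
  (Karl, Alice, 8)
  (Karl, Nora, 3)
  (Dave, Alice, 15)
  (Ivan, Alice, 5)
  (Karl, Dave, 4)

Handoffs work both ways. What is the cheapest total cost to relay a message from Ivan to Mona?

13

A few of the Ivan→Mona routes:
Ivan → Mona: 18
Ivan → Karl → Dave → Alice → Mona: 13 + 4 + 15 + 8 = 40
Ivan → Karl → Alice → Mona: 13 + 8 + 8 = 29
Ivan → Alice → Mona: 5 + 8 = 13
The minimum is 13.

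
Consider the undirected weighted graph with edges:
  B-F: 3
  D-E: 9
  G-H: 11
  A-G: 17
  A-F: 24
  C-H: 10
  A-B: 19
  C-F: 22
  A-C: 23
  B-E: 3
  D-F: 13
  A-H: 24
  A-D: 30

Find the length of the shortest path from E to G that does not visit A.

Candidate routes:
E -> D -> F -> C -> H -> G: 9 + 13 + 22 + 10 + 11 = 65
E -> B -> F -> C -> H -> G: 3 + 3 + 22 + 10 + 11 = 49
Best route has total 49.

49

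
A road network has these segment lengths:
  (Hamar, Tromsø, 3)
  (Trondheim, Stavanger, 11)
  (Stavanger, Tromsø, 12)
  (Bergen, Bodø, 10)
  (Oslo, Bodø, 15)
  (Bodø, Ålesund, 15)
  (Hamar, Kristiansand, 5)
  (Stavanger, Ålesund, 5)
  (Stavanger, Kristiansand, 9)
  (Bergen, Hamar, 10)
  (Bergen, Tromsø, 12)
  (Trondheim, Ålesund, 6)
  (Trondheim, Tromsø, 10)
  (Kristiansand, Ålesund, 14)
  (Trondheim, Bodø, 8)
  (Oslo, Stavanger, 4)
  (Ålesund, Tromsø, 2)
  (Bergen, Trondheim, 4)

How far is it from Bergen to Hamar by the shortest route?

Comparing a few candidate routes:
Bergen→Trondheim→Ålesund→Tromsø→Hamar: 4 + 6 + 2 + 3 = 15
Bergen→Trondheim→Tromsø→Hamar: 4 + 10 + 3 = 17
Bergen→Tromsø→Hamar: 12 + 3 = 15
Bergen→Hamar: 10
Best route has total 10.

10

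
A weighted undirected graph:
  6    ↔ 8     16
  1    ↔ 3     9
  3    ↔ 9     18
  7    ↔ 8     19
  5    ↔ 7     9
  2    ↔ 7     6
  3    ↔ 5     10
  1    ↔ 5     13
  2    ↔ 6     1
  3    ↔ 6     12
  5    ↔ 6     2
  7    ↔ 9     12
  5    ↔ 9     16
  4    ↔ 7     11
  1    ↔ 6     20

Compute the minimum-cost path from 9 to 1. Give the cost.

27

Some routes from 9 to 1:
9→5→1: 16 + 13 = 29
9→7→5→1: 12 + 9 + 13 = 34
9→7→2→6→5→1: 12 + 6 + 1 + 2 + 13 = 34
9→3→1: 18 + 9 = 27
Shortest: 27.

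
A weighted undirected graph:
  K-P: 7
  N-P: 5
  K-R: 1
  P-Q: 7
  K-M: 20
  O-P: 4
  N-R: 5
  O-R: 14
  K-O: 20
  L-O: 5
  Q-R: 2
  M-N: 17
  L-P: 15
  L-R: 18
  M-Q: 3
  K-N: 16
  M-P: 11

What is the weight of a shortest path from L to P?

9

Checking several routes:
L→P: 15
L→R→N→P: 18 + 5 + 5 = 28
L→O→R→K→P: 5 + 14 + 1 + 7 = 27
L→O→P: 5 + 4 = 9
L→R→Q→P: 18 + 2 + 7 = 27
L→R→K→P: 18 + 1 + 7 = 26
Shortest: 9.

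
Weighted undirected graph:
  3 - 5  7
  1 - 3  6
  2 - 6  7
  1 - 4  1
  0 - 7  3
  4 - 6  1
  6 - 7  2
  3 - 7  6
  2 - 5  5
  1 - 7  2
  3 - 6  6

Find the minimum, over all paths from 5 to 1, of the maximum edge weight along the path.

7

Some routes from 5 to 1:
5 → 2 → 6 → 7 → 1: max(5, 7, 2, 2) = 7
5 → 2 → 6 → 4 → 1: max(5, 7, 1, 1) = 7
5 → 2 → 6 → 3 → 7 → 1: max(5, 7, 6, 6, 2) = 7
5 → 2 → 6 → 7 → 3 → 1: max(5, 7, 2, 6, 6) = 7
Best route has worst link 7.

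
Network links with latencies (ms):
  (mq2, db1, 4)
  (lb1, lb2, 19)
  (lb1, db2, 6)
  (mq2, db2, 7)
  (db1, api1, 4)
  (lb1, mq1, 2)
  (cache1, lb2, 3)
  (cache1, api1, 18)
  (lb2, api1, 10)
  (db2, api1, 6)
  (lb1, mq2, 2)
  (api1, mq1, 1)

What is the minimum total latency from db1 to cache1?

17

Comparing a few candidate routes:
db1 → api1 → mq1 → lb1 → lb2 → cache1: 4 + 1 + 2 + 19 + 3 = 29
db1 → api1 → lb2 → cache1: 4 + 10 + 3 = 17
db1 → api1 → cache1: 4 + 18 = 22
db1 → mq2 → lb1 → mq1 → api1 → lb2 → cache1: 4 + 2 + 2 + 1 + 10 + 3 = 22
db1 → mq2 → lb1 → mq1 → api1 → cache1: 4 + 2 + 2 + 1 + 18 = 27
db1 → mq2 → lb1 → lb2 → cache1: 4 + 2 + 19 + 3 = 28
Best route has total 17 ms.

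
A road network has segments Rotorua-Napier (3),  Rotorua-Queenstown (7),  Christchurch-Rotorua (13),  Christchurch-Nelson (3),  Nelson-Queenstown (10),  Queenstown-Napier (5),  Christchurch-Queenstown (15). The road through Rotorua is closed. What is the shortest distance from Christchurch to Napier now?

18

Candidate routes:
Christchurch → Nelson → Queenstown → Napier: 3 + 10 + 5 = 18
Christchurch → Queenstown → Napier: 15 + 5 = 20
The minimum is 18.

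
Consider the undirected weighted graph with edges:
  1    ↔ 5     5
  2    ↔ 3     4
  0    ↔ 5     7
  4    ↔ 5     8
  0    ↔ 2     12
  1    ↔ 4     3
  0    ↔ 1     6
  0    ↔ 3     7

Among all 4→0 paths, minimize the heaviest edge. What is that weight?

6

Checking several routes:
4 -> 5 -> 1 -> 0: max(8, 5, 6) = 8
4 -> 1 -> 0: max(3, 6) = 6
4 -> 1 -> 5 -> 0: max(3, 5, 7) = 7
Smallest bottleneck: 6.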